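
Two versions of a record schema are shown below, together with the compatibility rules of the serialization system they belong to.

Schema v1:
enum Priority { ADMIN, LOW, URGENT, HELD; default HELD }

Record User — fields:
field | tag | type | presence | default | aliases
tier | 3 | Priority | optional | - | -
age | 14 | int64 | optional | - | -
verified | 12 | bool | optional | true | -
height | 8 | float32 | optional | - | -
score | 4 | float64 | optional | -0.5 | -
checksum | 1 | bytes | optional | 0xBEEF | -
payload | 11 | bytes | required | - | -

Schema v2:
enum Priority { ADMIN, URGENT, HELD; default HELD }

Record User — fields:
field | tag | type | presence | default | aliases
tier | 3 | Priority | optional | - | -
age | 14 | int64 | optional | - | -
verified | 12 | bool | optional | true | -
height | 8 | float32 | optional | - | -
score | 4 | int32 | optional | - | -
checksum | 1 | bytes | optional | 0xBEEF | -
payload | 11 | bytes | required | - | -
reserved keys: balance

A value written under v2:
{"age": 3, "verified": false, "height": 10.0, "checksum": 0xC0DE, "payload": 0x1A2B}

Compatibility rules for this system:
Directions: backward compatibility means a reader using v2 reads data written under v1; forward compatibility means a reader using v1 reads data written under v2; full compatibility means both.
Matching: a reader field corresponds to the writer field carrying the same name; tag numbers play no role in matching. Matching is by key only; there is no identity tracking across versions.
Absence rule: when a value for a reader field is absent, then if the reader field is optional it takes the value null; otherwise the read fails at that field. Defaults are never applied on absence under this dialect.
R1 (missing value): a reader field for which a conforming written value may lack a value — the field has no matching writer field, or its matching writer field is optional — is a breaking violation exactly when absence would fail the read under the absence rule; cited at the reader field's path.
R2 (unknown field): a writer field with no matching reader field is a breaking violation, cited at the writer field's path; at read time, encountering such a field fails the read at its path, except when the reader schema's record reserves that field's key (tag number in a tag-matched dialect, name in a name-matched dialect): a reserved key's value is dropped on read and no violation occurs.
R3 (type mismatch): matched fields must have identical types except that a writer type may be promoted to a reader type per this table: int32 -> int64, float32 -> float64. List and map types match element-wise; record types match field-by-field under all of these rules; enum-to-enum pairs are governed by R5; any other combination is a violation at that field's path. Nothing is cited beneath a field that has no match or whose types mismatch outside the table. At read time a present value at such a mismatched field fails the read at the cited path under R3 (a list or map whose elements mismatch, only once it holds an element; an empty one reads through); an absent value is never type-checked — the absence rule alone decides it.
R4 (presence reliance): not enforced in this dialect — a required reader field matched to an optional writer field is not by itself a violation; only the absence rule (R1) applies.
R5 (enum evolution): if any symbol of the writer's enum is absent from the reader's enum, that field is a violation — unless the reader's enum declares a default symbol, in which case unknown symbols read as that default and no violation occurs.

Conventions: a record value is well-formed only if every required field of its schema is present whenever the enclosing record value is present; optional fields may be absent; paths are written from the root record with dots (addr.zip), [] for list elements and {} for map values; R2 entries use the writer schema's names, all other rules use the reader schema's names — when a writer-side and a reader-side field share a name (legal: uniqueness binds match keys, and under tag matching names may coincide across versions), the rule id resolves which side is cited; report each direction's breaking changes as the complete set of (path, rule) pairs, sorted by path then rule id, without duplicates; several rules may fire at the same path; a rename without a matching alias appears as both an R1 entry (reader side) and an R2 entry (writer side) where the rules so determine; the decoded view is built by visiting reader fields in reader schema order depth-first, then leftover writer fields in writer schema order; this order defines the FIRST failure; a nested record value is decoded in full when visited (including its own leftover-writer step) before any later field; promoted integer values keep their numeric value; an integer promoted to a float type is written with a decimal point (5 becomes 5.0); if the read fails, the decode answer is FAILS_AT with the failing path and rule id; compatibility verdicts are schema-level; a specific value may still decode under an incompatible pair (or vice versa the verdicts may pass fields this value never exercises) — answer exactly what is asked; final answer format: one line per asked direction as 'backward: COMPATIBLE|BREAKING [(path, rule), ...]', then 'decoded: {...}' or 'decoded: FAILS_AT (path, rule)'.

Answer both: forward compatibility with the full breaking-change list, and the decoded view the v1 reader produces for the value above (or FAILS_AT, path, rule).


arrows below run writer -> reader for User
forward analysis of User with v1 as reader and v2 as writer:
  tier <- tier (Priority -> Priority, writer optional)
  age <- age (int64 -> int64, writer optional)
  verified <- verified (bool -> bool, writer optional)
  height <- height (float32 -> float32, writer optional)
  score <- score (int32 -> float64, writer optional)
  checksum <- checksum (bytes -> bytes, writer optional)
  payload <- payload (bytes -> bytes, writer required)
  rule R3 violated at score
  => forward verdict for User: BREAKING, 1 violation(s)
decode walk for User under reader schema v1:
  tier := null (absent, optional -> null)
  age := 3
  verified := false
  height := 10.0
  score := null (absent, optional -> null)
  checksum := 0xC0DE
  payload := 0x1A2B
  => decoded: {"tier": null, "age": 3, "verified": false, "height": 10.0, "score": null, "checksum": 0xC0DE, "payload": 0x1A2B}
checking off the User differences that do not matter here:
  enum Priority (field tier in record User): symbol LOW removed -> no rule fires on it in User's dialect; the asked verdict holds

forward: BREAKING [(score, R3)]; decoded: {"tier": null, "age": 3, "verified": false, "height": 10.0, "score": null, "checksum": 0xC0DE, "payload": 0x1A2B}


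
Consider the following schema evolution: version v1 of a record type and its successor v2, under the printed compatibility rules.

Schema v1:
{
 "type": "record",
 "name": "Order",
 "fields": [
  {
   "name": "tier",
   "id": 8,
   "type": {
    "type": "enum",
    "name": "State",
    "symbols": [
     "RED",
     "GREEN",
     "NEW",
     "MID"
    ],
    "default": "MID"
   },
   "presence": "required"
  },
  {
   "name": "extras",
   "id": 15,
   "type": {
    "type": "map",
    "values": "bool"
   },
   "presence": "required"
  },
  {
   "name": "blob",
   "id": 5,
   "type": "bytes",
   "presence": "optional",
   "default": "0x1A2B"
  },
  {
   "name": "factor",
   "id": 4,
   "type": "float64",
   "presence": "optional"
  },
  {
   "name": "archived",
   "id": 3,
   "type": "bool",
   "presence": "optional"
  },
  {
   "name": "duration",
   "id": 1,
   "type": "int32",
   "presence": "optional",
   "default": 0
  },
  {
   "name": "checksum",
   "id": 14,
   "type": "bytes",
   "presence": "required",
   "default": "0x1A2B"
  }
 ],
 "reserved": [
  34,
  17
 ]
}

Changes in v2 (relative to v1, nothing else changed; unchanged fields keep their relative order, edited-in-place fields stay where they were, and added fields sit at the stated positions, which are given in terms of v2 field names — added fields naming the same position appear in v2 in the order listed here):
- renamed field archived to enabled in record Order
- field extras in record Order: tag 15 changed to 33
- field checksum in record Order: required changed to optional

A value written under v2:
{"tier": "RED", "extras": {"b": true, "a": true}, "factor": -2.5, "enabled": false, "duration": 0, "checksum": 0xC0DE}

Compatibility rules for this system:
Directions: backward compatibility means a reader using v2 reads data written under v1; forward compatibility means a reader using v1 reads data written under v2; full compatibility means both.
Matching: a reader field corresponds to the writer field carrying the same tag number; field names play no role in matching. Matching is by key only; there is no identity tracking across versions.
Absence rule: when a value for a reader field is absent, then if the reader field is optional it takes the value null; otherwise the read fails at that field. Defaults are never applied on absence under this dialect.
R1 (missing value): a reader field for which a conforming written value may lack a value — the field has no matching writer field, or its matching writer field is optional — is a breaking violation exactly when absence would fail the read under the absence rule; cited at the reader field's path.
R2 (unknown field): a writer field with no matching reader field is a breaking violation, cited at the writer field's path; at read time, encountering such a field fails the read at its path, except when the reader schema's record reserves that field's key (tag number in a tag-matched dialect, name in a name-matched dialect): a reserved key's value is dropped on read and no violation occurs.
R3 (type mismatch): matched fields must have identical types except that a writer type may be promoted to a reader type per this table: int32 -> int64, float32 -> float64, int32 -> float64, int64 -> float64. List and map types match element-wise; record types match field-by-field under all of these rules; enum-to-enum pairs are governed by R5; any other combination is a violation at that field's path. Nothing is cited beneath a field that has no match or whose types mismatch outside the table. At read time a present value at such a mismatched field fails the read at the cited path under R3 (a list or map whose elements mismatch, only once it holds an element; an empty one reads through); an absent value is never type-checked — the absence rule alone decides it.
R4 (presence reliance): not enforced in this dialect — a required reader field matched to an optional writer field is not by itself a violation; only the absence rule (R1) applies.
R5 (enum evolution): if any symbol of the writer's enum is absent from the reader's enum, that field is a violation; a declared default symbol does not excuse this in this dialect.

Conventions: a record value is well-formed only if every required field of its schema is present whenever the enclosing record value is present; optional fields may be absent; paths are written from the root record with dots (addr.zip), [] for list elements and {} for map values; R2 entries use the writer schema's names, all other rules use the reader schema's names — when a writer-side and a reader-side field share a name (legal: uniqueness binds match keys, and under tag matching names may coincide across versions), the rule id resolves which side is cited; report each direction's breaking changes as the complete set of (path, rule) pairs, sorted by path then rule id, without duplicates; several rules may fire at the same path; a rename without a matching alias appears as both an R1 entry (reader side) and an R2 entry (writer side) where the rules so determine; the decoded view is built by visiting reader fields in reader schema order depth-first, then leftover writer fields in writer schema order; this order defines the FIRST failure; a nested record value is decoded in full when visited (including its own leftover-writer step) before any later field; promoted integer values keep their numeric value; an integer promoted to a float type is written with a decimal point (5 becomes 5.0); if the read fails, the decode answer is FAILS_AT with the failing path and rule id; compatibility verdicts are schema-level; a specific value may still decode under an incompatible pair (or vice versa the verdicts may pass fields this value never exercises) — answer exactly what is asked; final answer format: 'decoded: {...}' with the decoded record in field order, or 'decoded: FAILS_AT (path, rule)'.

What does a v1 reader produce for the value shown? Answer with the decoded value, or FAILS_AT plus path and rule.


each type pair in Order: writer, then reader
decode (reader v1):
  tier := "RED"
  read fails at extras under R1 (no fill)
  => FAILS_AT (extras, R1)
checking off the Order differences that do not matter here:
  renamed field archived to enabled in record Order -> inert under this dialect — no rule fires on Order and the result does not move
  field checksum in record Order: required changed to optional -> matters for Order compatibility verdicts, not for this value's decode

decoded: FAILS_AT (extras, R1)


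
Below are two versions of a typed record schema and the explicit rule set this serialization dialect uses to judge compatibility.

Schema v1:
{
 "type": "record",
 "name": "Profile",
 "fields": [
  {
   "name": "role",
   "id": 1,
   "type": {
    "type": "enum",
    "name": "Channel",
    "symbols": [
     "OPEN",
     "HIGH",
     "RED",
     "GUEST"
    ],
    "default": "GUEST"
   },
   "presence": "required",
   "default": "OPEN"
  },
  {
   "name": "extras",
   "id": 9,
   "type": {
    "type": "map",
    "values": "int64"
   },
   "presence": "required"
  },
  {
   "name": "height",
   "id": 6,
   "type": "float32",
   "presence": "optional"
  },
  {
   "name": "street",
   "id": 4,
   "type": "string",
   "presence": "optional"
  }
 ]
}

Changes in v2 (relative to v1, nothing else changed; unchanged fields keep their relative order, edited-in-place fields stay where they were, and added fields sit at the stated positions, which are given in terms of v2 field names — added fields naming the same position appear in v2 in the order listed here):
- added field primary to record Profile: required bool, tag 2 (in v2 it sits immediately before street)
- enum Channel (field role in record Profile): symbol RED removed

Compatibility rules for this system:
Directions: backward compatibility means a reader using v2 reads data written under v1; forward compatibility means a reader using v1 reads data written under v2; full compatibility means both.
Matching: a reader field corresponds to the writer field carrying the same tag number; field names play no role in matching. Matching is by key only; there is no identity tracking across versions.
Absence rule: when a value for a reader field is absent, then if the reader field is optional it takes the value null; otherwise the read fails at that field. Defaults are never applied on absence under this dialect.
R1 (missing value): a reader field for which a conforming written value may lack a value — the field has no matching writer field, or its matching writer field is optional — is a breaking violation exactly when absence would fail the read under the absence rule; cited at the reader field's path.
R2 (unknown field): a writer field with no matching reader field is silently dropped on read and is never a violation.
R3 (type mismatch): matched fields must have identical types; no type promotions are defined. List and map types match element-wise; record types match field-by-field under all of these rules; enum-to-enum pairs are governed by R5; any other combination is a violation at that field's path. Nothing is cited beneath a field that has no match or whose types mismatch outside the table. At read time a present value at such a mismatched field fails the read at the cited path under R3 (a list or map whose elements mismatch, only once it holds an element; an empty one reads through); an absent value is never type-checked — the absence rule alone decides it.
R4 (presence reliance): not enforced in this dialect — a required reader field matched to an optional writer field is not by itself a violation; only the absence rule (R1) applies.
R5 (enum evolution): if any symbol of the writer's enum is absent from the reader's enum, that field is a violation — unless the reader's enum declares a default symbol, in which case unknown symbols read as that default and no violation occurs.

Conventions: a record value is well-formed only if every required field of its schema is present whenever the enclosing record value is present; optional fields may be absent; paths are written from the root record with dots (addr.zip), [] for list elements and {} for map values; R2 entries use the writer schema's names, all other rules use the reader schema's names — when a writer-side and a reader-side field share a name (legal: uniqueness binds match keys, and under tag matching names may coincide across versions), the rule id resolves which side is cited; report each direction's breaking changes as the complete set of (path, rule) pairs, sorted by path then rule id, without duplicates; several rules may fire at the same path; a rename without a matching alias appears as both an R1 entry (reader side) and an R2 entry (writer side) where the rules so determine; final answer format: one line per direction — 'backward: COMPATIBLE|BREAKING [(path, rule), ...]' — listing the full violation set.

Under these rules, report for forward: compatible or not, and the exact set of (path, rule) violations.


in Profile below, arrows point writer -> reader
forward analysis of Profile with v1 as reader and v2 as writer:
  role <- role (Channel -> Channel, writer required)
  extras <- extras (map<string, int64> -> map<string, int64>, writer required)
  height <- height (float32 -> float32, writer optional)
  street <- street (string -> string, writer optional)
  writer primary: unknown to reader
  => forward: COMPATIBLE
ruling out the remaining Profile differences:
  added field primary to record Profile: required bool, tag 2 (in v2 it sits immediately before street) -> affects backward compatibility only, which is not asked
  enum Channel (field role in record Profile): symbol RED removed -> triggers nothing under Profile's printed rules — same verdict

forward: COMPATIBLE []


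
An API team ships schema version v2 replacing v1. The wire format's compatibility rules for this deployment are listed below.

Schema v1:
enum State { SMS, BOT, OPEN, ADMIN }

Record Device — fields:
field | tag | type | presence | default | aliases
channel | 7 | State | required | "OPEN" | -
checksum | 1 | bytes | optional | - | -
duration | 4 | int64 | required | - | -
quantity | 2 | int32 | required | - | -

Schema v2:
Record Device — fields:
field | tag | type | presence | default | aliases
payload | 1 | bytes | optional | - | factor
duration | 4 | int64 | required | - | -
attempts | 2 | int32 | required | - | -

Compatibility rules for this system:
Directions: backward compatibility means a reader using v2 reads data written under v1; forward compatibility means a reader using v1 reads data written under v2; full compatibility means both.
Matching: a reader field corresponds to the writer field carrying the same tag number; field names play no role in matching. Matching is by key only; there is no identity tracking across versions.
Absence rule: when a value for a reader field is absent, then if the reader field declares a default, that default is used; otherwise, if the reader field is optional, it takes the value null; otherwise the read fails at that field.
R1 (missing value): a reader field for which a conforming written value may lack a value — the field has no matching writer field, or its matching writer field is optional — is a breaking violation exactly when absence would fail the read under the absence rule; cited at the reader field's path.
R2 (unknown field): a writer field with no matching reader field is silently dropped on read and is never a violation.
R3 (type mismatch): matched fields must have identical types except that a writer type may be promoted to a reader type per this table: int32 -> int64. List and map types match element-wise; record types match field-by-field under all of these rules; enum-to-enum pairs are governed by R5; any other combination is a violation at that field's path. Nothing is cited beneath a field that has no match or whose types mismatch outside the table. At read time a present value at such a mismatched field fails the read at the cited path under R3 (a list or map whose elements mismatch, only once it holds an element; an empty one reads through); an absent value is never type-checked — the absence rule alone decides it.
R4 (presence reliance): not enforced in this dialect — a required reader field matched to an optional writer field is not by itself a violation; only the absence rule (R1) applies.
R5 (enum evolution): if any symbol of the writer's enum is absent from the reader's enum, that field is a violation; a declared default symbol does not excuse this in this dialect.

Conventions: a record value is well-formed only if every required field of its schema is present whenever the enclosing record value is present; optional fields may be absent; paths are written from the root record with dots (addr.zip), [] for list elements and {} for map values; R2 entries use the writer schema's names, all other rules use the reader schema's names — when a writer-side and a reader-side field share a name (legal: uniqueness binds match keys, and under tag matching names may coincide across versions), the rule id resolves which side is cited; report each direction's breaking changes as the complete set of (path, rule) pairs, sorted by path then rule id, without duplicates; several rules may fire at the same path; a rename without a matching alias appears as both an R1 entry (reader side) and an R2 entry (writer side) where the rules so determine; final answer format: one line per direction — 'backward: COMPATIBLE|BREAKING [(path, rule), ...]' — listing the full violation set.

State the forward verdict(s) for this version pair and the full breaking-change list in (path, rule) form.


each type pair in Device: writer, then reader
forward analysis of Device with v1 as reader and v2 as writer:
  channel has no writer counterpart
  checksum <- payload (bytes -> bytes, writer optional)
  duration <- duration (int64 -> int64, writer required)
  quantity <- attempts (int32 -> int32, writer required)
  nothing fires on Device: forward is COMPATIBLE
the rest of the Device diff is inert for this question:
  renamed field checksum to payload in record Device -> triggers nothing under Device's printed rules — same verdict
  renamed field quantity to attempts in record Device -> triggers nothing under Device's printed rules — same verdict
  removed field channel from record Device -> triggers nothing under Device's printed rules — same verdict

forward: COMPATIBLE []


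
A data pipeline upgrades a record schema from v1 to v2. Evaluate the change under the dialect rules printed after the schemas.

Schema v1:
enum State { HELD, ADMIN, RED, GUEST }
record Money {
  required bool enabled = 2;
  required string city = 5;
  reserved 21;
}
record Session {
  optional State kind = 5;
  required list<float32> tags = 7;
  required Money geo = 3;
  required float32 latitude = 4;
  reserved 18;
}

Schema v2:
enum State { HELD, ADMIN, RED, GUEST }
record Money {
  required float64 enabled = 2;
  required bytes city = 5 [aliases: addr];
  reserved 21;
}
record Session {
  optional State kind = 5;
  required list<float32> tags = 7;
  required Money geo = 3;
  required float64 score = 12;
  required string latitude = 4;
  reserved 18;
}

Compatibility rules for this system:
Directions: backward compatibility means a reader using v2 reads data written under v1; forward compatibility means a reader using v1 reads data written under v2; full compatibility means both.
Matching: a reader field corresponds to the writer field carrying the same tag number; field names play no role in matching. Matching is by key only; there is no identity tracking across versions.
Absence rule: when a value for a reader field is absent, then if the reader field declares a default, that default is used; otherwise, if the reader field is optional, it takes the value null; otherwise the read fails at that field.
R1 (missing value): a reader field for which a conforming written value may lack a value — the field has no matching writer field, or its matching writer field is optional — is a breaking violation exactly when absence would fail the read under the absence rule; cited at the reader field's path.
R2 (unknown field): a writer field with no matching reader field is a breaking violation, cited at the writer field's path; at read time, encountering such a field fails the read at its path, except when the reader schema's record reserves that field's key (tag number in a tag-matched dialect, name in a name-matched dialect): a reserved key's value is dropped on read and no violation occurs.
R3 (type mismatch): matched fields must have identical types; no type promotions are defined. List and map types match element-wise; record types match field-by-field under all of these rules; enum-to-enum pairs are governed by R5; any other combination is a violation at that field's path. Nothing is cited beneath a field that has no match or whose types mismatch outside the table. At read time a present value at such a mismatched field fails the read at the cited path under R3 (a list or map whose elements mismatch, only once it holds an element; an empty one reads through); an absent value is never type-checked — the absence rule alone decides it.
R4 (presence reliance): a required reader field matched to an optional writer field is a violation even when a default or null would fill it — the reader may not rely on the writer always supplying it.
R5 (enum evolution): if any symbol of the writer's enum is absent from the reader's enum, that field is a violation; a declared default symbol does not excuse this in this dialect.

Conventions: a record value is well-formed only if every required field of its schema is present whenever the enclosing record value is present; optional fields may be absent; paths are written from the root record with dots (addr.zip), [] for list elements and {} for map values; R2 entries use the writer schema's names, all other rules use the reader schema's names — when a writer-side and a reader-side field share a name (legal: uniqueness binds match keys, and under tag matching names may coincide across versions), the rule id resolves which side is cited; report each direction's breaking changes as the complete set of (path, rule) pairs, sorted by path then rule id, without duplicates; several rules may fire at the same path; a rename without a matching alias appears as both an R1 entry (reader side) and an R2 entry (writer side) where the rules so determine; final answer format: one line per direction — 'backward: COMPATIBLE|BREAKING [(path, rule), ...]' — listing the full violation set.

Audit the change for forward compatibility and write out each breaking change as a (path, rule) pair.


forward: BREAKING [(geo.city, R3), (geo.enabled, R3), (latitude, R3), (score, R2)]

each type pair in Session: writer, then reader
checking forward for Session: reader v1 against writer v2:
  kind: paired with writer kind (State -> State; writer optional)
  tags: paired with writer tags (list<float32> -> list<float32>; writer required)
  geo: paired with writer geo (Money -> Money; writer required)
  latitude: paired with writer latitude (string -> float32; writer required)
  leftover writer field: score
  geo.enabled: paired with writer geo.enabled (float64 -> bool; writer required)
  geo.city: paired with writer geo.city (bytes -> string; writer required)
  violation R3 at geo.city
  violation R3 at geo.enabled
  violation R3 at latitude
  violation R2 at score
  => 4 violation(s): forward is BREAKING for Session


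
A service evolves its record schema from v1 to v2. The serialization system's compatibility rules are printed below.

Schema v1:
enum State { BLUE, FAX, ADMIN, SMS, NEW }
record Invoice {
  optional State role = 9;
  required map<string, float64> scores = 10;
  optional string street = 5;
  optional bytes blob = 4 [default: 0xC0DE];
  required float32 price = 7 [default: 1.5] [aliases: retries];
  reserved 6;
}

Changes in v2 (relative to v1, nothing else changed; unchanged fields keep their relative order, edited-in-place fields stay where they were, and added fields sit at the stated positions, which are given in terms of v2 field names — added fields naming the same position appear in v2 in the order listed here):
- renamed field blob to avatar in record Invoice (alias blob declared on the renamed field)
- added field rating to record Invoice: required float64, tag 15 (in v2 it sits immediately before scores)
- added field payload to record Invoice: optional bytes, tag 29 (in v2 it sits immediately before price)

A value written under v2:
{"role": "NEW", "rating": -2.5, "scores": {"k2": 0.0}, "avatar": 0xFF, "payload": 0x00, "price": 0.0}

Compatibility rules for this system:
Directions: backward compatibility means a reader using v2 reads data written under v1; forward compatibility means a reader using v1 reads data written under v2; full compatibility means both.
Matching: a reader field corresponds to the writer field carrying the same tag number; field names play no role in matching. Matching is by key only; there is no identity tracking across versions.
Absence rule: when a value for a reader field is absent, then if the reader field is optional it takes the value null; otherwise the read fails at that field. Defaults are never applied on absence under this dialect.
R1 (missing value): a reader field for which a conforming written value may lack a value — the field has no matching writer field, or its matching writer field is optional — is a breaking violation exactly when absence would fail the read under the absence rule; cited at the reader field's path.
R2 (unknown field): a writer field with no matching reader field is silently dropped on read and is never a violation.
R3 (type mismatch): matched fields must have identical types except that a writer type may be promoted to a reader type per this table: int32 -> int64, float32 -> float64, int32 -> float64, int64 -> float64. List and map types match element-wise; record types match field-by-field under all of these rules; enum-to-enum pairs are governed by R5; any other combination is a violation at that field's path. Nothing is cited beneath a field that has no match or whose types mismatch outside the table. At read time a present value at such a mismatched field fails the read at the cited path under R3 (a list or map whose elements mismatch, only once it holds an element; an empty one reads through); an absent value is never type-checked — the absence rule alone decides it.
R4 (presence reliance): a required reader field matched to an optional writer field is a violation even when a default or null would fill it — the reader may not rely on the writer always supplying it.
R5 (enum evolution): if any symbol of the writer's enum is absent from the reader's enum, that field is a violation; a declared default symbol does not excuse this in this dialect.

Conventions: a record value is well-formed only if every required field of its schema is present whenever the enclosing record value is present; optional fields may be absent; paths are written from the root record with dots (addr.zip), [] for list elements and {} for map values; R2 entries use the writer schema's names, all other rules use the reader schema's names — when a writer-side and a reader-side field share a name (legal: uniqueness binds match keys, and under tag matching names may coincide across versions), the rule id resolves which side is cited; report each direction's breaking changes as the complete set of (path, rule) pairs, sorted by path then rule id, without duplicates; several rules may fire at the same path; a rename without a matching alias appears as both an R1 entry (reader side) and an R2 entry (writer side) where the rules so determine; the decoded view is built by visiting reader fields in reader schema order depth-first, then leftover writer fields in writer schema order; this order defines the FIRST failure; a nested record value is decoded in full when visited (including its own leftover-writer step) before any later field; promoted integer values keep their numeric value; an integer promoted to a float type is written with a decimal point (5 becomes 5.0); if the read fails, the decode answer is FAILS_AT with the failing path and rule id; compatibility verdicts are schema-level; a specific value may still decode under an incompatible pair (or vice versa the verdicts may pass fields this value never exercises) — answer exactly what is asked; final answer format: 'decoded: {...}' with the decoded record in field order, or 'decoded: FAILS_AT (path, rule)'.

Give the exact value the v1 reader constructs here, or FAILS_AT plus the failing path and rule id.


decoded: {"role": "NEW", "scores": {"k2": 0.0}, "street": null, "blob": 0xFF, "price": 0.0}

arrows below run writer -> reader for Invoice
decode walk for Invoice under reader schema v1:
  role := "NEW"
  scores := {"k2": 0.0}
  street := null (missing; optional => null)
  blob := 0xFF (from writer avatar)
  price := 0.0
  writer rating: no reader field; dropped
  writer payload: no reader field; dropped
  => decoded: {"role": "NEW", "scores": {"k2": 0.0}, "street": null, "blob": 0xFF, "price": 0.0}
ruling out the remaining Invoice differences:
  renamed field blob to avatar in record Invoice (alias blob declared on the renamed field) -> inert under this dialect — no rule fires on Invoice and the result does not move
  added field rating to record Invoice: required float64, tag 15 (in v2 it sits immediately before scores) -> a verdict-level change on Invoice — the shown value reads the same
  added field payload to record Invoice: optional bytes, tag 29 (in v2 it sits immediately before price) -> inert under this dialect — no rule fires on Invoice and the result does not move


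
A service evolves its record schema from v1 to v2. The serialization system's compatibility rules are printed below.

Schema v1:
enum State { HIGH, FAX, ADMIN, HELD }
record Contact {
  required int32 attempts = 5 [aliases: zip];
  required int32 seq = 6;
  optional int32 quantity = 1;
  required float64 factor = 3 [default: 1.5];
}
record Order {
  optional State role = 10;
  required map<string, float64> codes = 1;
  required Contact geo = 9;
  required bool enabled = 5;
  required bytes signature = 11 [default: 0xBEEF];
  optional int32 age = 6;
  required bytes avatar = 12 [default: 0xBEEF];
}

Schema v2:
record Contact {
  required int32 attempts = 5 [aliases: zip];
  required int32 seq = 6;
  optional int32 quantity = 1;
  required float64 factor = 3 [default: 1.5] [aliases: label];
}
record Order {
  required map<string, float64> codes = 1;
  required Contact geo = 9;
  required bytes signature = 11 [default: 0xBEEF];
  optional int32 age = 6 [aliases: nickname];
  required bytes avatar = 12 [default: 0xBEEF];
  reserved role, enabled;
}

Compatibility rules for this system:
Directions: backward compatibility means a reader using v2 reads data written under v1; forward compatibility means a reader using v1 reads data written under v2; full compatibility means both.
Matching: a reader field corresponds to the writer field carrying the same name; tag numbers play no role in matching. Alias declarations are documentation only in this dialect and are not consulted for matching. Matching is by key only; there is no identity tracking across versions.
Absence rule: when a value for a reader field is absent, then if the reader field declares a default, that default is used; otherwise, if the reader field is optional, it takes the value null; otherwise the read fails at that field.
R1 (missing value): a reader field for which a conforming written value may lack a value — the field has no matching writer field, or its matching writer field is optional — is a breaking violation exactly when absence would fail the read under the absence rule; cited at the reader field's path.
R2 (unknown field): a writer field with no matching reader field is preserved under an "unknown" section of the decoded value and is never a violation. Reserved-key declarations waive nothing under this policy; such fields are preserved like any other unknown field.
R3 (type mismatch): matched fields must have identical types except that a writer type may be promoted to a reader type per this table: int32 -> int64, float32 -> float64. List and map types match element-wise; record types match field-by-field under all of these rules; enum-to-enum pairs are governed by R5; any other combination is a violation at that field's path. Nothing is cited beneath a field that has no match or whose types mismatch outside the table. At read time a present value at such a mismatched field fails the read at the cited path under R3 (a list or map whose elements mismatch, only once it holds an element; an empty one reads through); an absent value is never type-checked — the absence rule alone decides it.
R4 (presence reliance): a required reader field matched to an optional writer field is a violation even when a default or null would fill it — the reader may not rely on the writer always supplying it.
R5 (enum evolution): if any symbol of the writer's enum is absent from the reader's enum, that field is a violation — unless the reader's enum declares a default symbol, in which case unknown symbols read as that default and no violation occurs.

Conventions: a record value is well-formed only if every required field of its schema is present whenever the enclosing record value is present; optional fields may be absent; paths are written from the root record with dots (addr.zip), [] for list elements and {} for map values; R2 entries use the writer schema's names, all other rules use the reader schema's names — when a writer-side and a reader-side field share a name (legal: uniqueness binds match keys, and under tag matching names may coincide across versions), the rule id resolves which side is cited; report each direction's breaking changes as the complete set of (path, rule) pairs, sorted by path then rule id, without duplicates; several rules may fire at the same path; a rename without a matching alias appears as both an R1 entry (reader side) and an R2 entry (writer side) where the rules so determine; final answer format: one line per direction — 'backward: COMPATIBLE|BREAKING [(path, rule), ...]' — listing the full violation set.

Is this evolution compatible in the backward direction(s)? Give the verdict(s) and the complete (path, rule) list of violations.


the writer's type comes first in each Order pair
backward pass over Order, reader schema v2, writer schema v1:
  writer required, map<string, float64> -> map<string, float64>: reader codes maps from writer codes
  writer required, Contact -> Contact: reader geo maps from writer geo
  writer required, bytes -> bytes: reader signature maps from writer signature
  writer optional, int32 -> int32: reader age maps from writer age
  writer required, bytes -> bytes: reader avatar maps from writer avatar
  writer role: unknown to reader
  writer enabled: unknown to reader
  writer required, int32 -> int32: reader geo.attempts maps from writer geo.attempts
  writer required, int32 -> int32: reader geo.seq maps from writer geo.seq
  writer optional, int32 -> int32: reader geo.quantity maps from writer geo.quantity
  writer required, float64 -> float64: reader geo.factor maps from writer geo.factor
  => backward: COMPATIBLE
remaining Order differences; none change what is asked:
  removed field role from record Order (its key "role" joins the reserved list) -> no rule fires on it in Order's dialect; the asked verdict holds
  removed field enabled from record Order (its key "enabled" joins the reserved list) -> matters only for Order's forward compatibility — outside the asked direction

backward: COMPATIBLE []


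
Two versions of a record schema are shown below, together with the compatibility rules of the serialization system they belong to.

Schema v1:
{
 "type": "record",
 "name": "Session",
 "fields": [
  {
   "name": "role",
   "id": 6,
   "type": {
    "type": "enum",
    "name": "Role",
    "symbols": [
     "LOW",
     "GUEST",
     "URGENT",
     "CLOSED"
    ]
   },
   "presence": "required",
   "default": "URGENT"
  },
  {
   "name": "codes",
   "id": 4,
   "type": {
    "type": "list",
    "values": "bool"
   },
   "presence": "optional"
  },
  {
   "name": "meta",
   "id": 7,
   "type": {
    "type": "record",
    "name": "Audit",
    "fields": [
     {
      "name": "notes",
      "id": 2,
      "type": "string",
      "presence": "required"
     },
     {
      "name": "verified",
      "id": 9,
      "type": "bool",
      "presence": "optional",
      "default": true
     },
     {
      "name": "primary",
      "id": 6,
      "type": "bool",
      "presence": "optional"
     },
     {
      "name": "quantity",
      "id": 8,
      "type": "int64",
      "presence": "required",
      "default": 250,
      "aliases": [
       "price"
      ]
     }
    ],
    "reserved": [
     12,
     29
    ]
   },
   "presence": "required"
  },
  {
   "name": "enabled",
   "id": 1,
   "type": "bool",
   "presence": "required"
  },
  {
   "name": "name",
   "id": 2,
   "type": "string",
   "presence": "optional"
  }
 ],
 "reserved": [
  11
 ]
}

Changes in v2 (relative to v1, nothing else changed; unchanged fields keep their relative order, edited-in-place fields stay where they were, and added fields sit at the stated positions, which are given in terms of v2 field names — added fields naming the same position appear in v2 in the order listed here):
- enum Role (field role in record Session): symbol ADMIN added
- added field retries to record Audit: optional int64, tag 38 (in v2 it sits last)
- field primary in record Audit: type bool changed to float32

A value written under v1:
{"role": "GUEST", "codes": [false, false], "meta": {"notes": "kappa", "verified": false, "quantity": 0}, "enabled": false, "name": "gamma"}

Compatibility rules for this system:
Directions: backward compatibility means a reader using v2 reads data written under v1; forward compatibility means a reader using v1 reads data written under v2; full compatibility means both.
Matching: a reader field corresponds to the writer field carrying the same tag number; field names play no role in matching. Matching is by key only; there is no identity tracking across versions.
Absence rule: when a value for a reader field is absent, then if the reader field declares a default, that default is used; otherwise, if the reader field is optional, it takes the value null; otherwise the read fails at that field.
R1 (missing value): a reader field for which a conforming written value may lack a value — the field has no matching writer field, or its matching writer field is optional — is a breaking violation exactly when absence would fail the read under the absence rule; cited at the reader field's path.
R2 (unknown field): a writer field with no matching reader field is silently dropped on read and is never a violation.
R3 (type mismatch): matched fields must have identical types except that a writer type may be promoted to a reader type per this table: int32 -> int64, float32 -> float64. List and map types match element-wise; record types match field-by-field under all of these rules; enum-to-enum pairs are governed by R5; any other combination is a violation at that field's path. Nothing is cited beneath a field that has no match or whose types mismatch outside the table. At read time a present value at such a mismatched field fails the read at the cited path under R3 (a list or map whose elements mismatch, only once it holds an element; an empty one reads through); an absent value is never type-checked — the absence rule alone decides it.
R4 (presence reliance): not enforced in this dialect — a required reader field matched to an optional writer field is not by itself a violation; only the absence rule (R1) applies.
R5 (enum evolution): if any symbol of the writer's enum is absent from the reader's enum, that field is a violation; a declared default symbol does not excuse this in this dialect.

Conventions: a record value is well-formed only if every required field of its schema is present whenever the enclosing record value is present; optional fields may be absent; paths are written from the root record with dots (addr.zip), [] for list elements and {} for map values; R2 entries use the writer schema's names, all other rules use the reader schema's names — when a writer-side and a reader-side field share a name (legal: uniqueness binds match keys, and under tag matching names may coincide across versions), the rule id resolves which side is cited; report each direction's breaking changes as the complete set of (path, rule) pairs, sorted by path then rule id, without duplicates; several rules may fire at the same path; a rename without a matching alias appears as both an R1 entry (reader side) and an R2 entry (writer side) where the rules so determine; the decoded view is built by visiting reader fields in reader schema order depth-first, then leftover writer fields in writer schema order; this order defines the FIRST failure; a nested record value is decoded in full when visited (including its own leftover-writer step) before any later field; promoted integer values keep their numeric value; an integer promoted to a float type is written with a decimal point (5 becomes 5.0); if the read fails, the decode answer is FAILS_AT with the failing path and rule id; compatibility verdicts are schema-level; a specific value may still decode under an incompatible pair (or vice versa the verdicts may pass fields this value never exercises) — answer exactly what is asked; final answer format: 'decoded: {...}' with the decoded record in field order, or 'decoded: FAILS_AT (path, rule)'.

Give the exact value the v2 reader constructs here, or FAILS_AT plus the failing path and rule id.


decoded: {"role": "GUEST", "codes": [false, false], "meta": {"notes": "kappa", "verified": false, "primary": null, "quantity": 0, "retries": null}, "enabled": false, "name": "gamma"}

in Session below, arrows point writer -> reader
decoding the Session value with the v2 reader:
  role := "GUEST"
  codes := [false, false]
  meta.notes := "kappa"
  meta.verified := false
  meta.primary := null (missing; optional => null)
  meta.quantity := 0
  meta.retries := null (missing; optional => null)
  enabled := false
  name := "gamma"
  => decoded: {"role": "GUEST", "codes": [false, false], "meta": {"notes": "kappa", "verified": false, "primary": null, "quantity": 0, "retries": null}, "enabled": false, "name": "gamma"}
the other Session changes do not affect what is asked:
  enum Role (field role in record Session): symbol ADMIN added -> matters for Session compatibility verdicts, not for this value's decode
  field primary in record Audit: type bool changed to float32 -> matters for Session compatibility verdicts, not for this value's decode
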